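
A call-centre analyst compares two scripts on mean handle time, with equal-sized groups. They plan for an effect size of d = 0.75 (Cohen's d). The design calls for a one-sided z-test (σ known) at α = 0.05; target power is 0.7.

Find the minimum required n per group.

Set Φ(δ − 1.645) = 0.7; then δ − 1.645 = Φ⁻¹(0.7) = 0.524, giving δ = 2.169.
δ = d·√(n/2) ⇒ n = 2(δ/d)² = 2 × (2.169 / 0.75)² = 16.73.
Rounding up, n = 17 per group.

n = 17 per group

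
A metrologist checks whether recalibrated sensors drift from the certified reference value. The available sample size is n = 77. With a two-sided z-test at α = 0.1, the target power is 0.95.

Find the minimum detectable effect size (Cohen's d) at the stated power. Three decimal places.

d ≈ 0.375

Need Φ(δ − 1.645) = 0.95, so δ = 1.645 + 1.645 = 3.290.
(The second rejection-region term Φ(−δ − z_{α/2}) is negligible and dropped.)
δ = d·√n ⇒ d = δ/√n = 3.290/√77 = 0.3749.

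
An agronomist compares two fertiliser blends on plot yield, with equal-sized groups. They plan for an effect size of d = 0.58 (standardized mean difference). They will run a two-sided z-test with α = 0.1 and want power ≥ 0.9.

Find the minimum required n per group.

n = 51 per group

For power 0.9 need Φ(δ − z_{0.05}) = 0.9, so δ = z_{0.05} + z_{0.10} = 1.645 + 1.282 = 2.926.
(For δ > 0 the lower-tail rejection region contributes negligibly to power, so the one-term inversion is standard.)
δ = d·√(n/2) ⇒ n = 2(δ/d)² = 2 × (2.926 / 0.58)² = 50.91.
Round up to the next whole unit.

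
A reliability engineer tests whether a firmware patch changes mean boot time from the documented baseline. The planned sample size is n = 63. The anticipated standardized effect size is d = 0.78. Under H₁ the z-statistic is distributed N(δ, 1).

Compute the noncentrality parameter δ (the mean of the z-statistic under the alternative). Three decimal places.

δ = d·√n = 0.78 × √63 = 6.1911

δ ≈ 6.191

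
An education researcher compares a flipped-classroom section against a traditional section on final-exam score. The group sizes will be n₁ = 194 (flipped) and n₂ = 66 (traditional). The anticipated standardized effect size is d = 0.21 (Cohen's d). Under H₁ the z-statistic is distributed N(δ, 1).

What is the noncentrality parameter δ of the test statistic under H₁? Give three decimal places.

δ ≈ 1.474

δ = d / √(1/n₁ + 1/n₂) = 0.21 / √(1/194 + 1/66) = 1.4737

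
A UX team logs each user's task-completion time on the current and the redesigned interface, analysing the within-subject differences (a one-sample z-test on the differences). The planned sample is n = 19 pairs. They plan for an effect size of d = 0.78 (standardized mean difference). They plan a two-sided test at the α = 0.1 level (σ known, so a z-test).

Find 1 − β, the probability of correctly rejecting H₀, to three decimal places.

Noncentrality parameter: δ = d·√n = 0.78 × √19 = 3.3999
Two-sided α = 0.1 → critical value z_{0.05} = 1.645.
Power = Φ(δ − 1.645) + Φ(−δ − 1.645) = Φ(1.755) + Φ(-5.045) = 0.9604 + 0.0000 = 0.9604.

Power ≈ 0.960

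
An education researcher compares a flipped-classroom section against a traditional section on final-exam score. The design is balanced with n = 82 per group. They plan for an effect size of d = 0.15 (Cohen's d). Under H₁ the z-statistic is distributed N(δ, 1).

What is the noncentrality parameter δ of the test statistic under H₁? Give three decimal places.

δ ≈ 0.960

δ = d·√(n/2) = 0.15 × √(82/2) = 0.9605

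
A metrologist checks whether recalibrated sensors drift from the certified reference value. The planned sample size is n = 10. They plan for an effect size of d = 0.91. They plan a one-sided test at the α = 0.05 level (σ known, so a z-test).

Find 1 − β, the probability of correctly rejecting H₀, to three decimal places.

Power ≈ 0.891

Noncentrality parameter: δ = d·√n = 0.91 × √10 = 2.8777
Critical value for a one-sided test at α = 0.05: z_α = 1.645.
Power = Φ(δ − 1.645) = Φ(1.233) = 0.8912.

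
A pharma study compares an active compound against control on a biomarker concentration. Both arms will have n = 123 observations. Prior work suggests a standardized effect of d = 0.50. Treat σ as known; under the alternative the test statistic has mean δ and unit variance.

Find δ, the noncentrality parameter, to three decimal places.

The noncentrality parameter scales effect size by the design's sample-size factor: δ = d·√(n/2) = 0.50 × √(123/2) = 3.9211

δ ≈ 3.921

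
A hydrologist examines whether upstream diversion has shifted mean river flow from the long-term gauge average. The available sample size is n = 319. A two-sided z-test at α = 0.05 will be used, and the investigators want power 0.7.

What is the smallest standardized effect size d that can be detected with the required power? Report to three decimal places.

d ≈ 0.139

Required noncentrality: δ = z_{0.025} + z_{0.30} = 1.960 + 0.524 = 2.484.
(Lower-tail contribution to power is negligible for δ > 0.)
δ = d·√n ⇒ d = δ/√n = 2.484/√319 = 0.1391.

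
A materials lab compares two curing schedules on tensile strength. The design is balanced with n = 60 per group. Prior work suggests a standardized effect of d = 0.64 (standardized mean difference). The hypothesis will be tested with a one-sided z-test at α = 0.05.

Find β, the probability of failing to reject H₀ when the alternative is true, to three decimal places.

Noncentrality parameter: δ = d·√(n/2) = 0.64 × √(60/2) = 3.5054
Critical value for a one-sided test at α = 0.05: z_α = 1.645.
Power = P(Z > 1.645 − δ) = Φ(1.861) = 0.9686.
Type II error: β = 1 − power = 1 − 0.9686 = 0.0314.

β ≈ 0.031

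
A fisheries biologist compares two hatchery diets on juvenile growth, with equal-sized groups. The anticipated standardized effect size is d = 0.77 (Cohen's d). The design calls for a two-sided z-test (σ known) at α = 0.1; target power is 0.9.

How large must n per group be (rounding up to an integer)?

n = 29 per group

For power 0.9 need Φ(δ − z_{0.05}) = 0.9, so δ = z_{0.05} + z_{0.10} = 1.645 + 1.282 = 2.926.
(Ignoring the negligible lower-tail rejection probability gives the usual closed-form inversion.)
δ = d·√(n/2) ⇒ n = 2(δ/d)² = 2 × (2.926 / 0.77)² = 28.89.
Round up to the next whole unit.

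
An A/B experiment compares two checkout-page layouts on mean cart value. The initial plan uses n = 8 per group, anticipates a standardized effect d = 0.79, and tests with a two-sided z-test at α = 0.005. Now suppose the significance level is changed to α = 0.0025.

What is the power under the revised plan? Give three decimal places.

δ = d·√(n/2) = 0.79 × √(8/2) = 1.5800 (unchanged). New critical value: z_{0.0013} = 3.023.
Revised power = Φ(δ − 3.023) + Φ(−δ − 3.023) = Φ(-1.443) + Φ(-4.603) = 0.0745 + 0.0000 = 0.0745.

Power ≈ 0.074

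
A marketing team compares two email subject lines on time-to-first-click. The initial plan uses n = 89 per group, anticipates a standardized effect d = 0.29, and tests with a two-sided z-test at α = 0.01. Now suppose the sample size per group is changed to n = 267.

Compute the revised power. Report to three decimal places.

With n = 267 per group: δ = d·√(n/2) = 0.29 × √(267/2) = 3.3507. Critical value z_{0.005} = 2.576.
Revised power = Φ(δ − 2.576) + Φ(−δ − 2.576) = Φ(0.775) + Φ(-5.927) = 0.7808 + 0.0000 = 0.7808.

Power ≈ 0.781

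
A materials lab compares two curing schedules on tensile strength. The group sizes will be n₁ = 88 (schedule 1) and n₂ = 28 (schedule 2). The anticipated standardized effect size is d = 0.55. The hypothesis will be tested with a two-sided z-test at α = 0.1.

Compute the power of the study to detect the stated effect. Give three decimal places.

Power ≈ 0.813

Noncentrality parameter: δ = d / √(1/n₁ + 1/n₂) = 0.55 / √(1/88 + 1/28) = 2.5349
Critical value for a two-sided test at α = 0.1: z_{α/2} = 1.645.
Power = Φ(δ − 1.645) + Φ(−δ − 1.645) = Φ(0.890) + Φ(-4.180) = 0.8133 + 0.0000 = 0.8133.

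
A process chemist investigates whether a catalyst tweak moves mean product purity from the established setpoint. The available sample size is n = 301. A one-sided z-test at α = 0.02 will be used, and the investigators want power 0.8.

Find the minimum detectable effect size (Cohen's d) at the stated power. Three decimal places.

Need Φ(δ − 2.054) = 0.8, so δ = 2.054 + 0.842 = 2.895.
δ = d·√n ⇒ d = δ/√n = 2.895/√301 = 0.1669.

d ≈ 0.167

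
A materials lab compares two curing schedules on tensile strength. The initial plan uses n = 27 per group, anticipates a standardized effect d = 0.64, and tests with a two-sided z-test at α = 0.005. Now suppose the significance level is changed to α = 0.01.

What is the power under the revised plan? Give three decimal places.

δ = d·√(n/2) = 0.64 × √(27/2) = 2.3515 (unchanged). New critical value: z_{0.005} = 2.576.
Revised power = Φ(δ − 2.576) + Φ(−δ − 2.576) = Φ(-0.224) + Φ(-4.927) = 0.4113 + 0.0000 = 0.4113.

Power ≈ 0.411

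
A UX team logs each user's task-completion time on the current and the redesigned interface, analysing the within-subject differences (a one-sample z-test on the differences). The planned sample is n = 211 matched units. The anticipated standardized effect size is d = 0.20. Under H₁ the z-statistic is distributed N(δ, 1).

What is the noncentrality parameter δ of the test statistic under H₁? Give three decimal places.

δ ≈ 2.905

The noncentrality parameter scales effect size by the design's sample-size factor: δ = d·√n = 0.20 × √211 = 2.9052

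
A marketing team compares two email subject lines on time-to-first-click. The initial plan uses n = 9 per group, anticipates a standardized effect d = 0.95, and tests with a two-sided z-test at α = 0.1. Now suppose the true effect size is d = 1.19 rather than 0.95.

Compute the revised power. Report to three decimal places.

With d = 1.19: δ = d·√(n/2) = 1.19 × √(9/2) = 2.5244. Critical value z_{0.05} = 1.645.
Revised power = Φ(δ − 1.645) + Φ(−δ − 1.645) = Φ(0.880) + Φ(-4.169) = 0.8104 + 0.0000 = 0.8105.

Power ≈ 0.810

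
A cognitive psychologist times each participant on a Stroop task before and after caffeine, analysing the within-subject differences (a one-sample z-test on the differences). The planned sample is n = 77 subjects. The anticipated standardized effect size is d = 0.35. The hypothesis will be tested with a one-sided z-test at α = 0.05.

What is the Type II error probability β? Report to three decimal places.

β ≈ 0.077

Noncentrality parameter: δ = d·√n = 0.35 × √77 = 3.0712
One-sided α = 0.05 → critical value z_{0.05} = 1.645.
Power = P(Z > 1.645 − δ) = Φ(1.426) = 0.9231.
Type II error: β = 1 − power = 1 − 0.9231 = 0.0769.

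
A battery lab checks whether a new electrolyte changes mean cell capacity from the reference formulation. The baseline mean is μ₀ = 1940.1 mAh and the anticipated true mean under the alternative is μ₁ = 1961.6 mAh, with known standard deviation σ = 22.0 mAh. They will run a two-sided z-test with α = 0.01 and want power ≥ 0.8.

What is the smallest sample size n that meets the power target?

Standardized effect: d = |μ₁ − μ₀| / σ = |1961.6 − 1940.1| / 22.0 = 0.9773
For power 0.8 need Φ(δ − z_{0.005}) = 0.8, so δ = z_{0.005} + z_{0.20} = 2.576 + 0.842 = 3.417.
(Ignoring the negligible lower-tail rejection probability gives the usual closed-form inversion.)
δ = d·√n ⇒ n = (δ/d)² = (3.417 / 0.9773)² = 12.23.
Round up to the next whole unit.

n = 13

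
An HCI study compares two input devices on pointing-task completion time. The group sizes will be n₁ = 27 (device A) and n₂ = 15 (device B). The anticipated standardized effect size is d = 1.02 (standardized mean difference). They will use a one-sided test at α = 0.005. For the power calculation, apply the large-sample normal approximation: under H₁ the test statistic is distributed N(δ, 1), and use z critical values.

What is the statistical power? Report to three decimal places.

Noncentrality parameter: δ = d / √(1/n₁ + 1/n₂) = 1.02 / √(1/27 + 1/15) = 3.1674
Critical value for a one-sided test at α = 0.005: z_α = 2.576.
Power = P(Z > 2.576 − δ) = Φ(0.592) = 0.7229.

Power ≈ 0.723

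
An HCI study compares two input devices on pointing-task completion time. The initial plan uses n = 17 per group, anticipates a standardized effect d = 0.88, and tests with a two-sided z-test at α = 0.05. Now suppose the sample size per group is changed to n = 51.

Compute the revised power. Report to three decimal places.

Power ≈ 0.994

With n = 51 per group: δ = d·√(n/2) = 0.88 × √(51/2) = 4.4438. Critical value z_{0.025} = 1.960.
Revised power = Φ(δ − 1.960) + Φ(−δ − 1.960) = Φ(2.484) + Φ(-6.404) = 0.9935 + 0.0000 = 0.9935.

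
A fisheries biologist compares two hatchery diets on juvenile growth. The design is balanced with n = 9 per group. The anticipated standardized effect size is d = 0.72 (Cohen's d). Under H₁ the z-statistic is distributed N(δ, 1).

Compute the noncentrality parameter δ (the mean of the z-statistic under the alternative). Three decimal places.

δ ≈ 1.527

δ = d·√(n/2) = 0.72 × √(9/2) = 1.5274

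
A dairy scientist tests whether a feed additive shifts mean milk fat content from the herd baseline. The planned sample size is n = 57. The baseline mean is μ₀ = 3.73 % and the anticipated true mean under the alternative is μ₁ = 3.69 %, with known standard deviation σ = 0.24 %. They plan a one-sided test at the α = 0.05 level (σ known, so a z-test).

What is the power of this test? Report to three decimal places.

Standardized effect: d = |μ₁ − μ₀| / σ = |3.69 − 3.73| / 0.24 = 0.1667
Noncentrality parameter: δ = d·√n = 0.1667 × √57 = 1.2583
Critical value for a one-sided test at α = 0.05: z_α = 1.645.
Power = P(Z > 1.645 − δ) = Φ(-0.387) = 0.3495.

Power ≈ 0.350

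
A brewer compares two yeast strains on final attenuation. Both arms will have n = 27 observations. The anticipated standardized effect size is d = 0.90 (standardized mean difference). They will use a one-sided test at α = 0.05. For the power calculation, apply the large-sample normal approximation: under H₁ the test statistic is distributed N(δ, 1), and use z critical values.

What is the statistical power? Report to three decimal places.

Power ≈ 0.952

Noncentrality parameter: δ = d·√(n/2) = 0.90 × √(27/2) = 3.3068
Critical value for a one-sided test at α = 0.05: z_α = 1.645.
Power = P(Z > 1.645 − δ) = Φ(1.662) = 0.9517.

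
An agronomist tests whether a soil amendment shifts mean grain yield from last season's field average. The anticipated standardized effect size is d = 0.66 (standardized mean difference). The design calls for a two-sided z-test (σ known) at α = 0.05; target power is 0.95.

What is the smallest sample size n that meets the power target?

For power 0.95 need Φ(δ − z_{0.025}) = 0.95, so δ = z_{0.025} + z_{0.05} = 1.960 + 1.645 = 3.605.
(Ignoring the negligible lower-tail rejection probability gives the usual closed-form inversion.)
δ = d·√n ⇒ n = (δ/d)² = (3.605 / 0.66)² = 29.83.
Round up to the next whole unit.

n = 30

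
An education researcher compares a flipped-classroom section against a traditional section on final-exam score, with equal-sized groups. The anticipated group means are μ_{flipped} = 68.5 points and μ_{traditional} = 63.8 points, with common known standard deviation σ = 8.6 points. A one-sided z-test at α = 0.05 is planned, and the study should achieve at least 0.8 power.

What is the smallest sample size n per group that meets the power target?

Standardized effect: d = |μ_{flipped} − μ_{traditional}| / σ = |68.5 − 63.8| / 8.6 = 0.5465
For power 0.8 need Φ(δ − z_{0.05}) = 0.8, so δ = z_{0.05} + z_{0.20} = 1.645 + 0.842 = 2.486.
δ = d·√(n/2) ⇒ n = 2(δ/d)² = 2 × (2.486 / 0.5465)² = 41.40.
Round up to the next whole unit.

n = 42 per group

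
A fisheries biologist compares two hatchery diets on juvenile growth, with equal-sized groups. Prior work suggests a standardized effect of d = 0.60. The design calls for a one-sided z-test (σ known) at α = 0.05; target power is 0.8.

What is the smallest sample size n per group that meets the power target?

Set Φ(δ − 1.645) = 0.8; then δ − 1.645 = Φ⁻¹(0.8) = 0.842, giving δ = 2.486.
δ = d·√(n/2) ⇒ n = 2(δ/d)² = 2 × (2.486 / 0.60)² = 34.35.
Rounding up, n = 35 per group.

n = 35 per group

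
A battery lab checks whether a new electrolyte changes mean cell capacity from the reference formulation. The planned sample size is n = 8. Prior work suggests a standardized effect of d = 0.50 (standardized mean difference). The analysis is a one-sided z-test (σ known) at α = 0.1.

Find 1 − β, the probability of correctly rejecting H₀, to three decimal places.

Power ≈ 0.553

Noncentrality parameter: δ = d·√n = 0.50 × √8 = 1.4142
One-sided α = 0.1 → critical value z_{0.1} = 1.282.
Power = P(Z > 1.282 − δ) = Φ(0.133) = 0.5528.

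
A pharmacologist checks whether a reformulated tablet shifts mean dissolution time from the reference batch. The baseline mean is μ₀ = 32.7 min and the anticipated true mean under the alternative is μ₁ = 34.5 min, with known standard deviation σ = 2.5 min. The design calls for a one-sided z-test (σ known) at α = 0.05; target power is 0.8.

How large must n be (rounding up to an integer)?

n = 12

Standardized effect: d = |μ₁ − μ₀| / σ = |34.5 − 32.7| / 2.5 = 0.7200
Set Φ(δ − 1.645) = 0.8; then δ − 1.645 = Φ⁻¹(0.8) = 0.842, giving δ = 2.486.
δ = d·√n ⇒ n = (δ/d)² = (2.486 / 0.7200)² = 11.93.
Round up to the next whole unit.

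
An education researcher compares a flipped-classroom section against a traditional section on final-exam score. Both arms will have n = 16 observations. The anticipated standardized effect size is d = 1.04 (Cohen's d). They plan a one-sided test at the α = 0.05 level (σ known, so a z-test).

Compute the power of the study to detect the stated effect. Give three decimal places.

Noncentrality parameter: λ = d·√(n/2) = 1.04 × √(16/2) = 2.9416
Critical value for a one-sided test at α = 0.05: z_α = 1.645.
Power = P(Z > 1.645 − λ) = Φ(1.297) = 0.9026.

Power ≈ 0.903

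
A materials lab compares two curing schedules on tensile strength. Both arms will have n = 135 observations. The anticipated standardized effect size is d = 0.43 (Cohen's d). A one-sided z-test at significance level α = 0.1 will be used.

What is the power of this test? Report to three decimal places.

Power ≈ 0.988

Noncentrality parameter: δ = d·√(n/2) = 0.43 × √(135/2) = 3.5328
Critical value for a one-sided test at α = 0.1: z_α = 1.282.
Power = P(Z > 1.282 − δ) = Φ(2.251) = 0.9878.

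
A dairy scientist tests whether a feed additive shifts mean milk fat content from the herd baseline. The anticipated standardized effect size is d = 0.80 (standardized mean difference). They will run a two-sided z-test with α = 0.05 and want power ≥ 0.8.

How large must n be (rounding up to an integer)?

n = 13

Set Φ(δ − 1.960) = 0.8; then δ − 1.960 = Φ⁻¹(0.8) = 0.842, giving δ = 2.802.
(Ignoring the negligible lower-tail rejection probability gives the usual closed-form inversion.)
δ = d·√n ⇒ n = (δ/d)² = (2.802 / 0.80)² = 12.26.
Rounding up, n = 13.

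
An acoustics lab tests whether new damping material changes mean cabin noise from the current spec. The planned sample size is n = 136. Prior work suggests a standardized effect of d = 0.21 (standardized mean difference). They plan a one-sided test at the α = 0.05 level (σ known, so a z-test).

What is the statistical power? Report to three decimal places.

Noncentrality parameter: δ = d·√n = 0.21 × √136 = 2.4490
One-sided α = 0.05 → critical value z_{0.05} = 1.645.
Power = Φ(δ − 1.645) = Φ(0.804) = 0.7893.

Power ≈ 0.789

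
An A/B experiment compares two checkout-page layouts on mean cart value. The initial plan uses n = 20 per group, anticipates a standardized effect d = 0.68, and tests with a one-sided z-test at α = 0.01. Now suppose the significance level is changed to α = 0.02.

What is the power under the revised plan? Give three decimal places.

δ = d·√(n/2) = 0.68 × √(20/2) = 2.1503 (unchanged). New critical value: z_{0.02} = 2.054.
Revised power = Φ(δ − 2.054) = Φ(0.097) = 0.5385.

Power ≈ 0.538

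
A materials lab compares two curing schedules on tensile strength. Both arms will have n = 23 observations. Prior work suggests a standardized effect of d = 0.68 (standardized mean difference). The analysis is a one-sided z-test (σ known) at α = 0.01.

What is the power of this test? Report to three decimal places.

Noncentrality parameter: δ = d·√(n/2) = 0.68 × √(23/2) = 2.3060
Critical value for a one-sided test at α = 0.01: z_α = 2.326.
Power = Φ(δ − 2.326) = Φ(-0.020) = 0.4919.

Power ≈ 0.492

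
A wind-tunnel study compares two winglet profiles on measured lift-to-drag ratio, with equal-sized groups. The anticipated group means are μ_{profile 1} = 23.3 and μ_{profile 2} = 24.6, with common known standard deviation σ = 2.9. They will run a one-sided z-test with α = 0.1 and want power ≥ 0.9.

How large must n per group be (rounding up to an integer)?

Standardized effect: d = |μ_{profile 1} − μ_{profile 2}| / σ = |23.3 − 24.6| / 2.9 = 0.4483
For power 0.9 need Φ(δ − z_{0.1}) = 0.9, so δ = z_{0.1} + z_{0.10} = 1.282 + 1.282 = 2.563.
δ = d·√(n/2) ⇒ n = 2(δ/d)² = 2 × (2.563 / 0.4483)² = 65.38.
Round up to the next whole unit.

n = 66 per group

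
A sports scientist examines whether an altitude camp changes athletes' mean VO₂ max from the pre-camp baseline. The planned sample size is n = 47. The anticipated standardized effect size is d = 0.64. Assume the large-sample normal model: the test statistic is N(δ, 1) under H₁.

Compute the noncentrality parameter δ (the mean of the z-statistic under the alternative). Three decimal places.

δ ≈ 4.388

δ = d·√n = 0.64 × √47 = 4.3876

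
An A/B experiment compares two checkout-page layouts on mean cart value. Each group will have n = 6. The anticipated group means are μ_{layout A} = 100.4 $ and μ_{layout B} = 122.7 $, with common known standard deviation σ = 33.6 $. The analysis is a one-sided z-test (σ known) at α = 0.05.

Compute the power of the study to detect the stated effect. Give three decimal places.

Power ≈ 0.310

Standardized effect: d = |μ_{layout A} − μ_{layout B}| / σ = |100.4 − 122.7| / 33.6 = 0.6637
Noncentrality parameter: δ = d·√(n/2) = 0.6637 × √(6/2) = 1.1495
Critical value for a one-sided test at α = 0.05: z_α = 1.645.
Power = P(Z > 1.645 − δ) = Φ(-0.495) = 0.3102.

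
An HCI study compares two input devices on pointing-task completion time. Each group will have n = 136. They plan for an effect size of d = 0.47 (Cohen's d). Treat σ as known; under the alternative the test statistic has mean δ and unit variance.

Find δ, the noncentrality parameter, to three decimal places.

δ = d·√(n/2) = 0.47 × √(136/2) = 3.8757

δ ≈ 3.876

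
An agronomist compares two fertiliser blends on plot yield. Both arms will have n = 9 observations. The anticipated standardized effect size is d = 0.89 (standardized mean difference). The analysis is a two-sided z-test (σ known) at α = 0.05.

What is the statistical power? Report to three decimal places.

Noncentrality parameter: δ = d·√(n/2) = 0.89 × √(9/2) = 1.8880
Critical value for a two-sided test at α = 0.05: z_{α/2} = 1.960.
Power = Φ(δ − 1.960) + Φ(−δ − 1.960) = Φ(-0.072) + Φ(-3.848) = 0.4713 + 0.0001 = 0.4714.

Power ≈ 0.471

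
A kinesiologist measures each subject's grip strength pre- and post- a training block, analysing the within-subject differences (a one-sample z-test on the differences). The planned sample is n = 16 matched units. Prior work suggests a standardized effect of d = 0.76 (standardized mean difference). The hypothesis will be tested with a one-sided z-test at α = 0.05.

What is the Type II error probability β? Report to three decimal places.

Noncentrality parameter: δ = d·√n = 0.76 × √16 = 3.0400
One-sided α = 0.05 → critical value z_{0.05} = 1.645.
Power = Φ(δ − 1.645) = Φ(1.395) = 0.9185.
Type II error: β = 1 − power = 1 − 0.9185 = 0.0815.

β ≈ 0.081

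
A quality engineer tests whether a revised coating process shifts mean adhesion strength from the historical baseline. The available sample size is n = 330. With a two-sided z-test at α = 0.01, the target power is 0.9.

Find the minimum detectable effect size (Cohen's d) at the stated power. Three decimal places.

d ≈ 0.212

Need Φ(δ − 2.576) = 0.9, so δ = 2.576 + 1.282 = 3.857.
(The second rejection-region term Φ(−δ − z_{α/2}) is negligible and dropped.)
δ = d·√n ⇒ d = δ/√n = 3.857/√330 = 0.2123.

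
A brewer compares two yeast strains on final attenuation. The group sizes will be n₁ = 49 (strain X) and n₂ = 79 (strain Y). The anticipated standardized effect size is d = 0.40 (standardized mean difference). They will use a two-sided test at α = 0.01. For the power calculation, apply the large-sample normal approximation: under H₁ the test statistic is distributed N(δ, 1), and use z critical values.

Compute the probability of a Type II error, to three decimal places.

β ≈ 0.647

Noncentrality parameter: δ = d / √(1/n₁ + 1/n₂) = 0.40 / √(1/49 + 1/79) = 2.1997
Two-sided α = 0.01 → critical value z_{0.005} = 2.576.
Power = Φ(δ − 2.576) + Φ(−δ − 2.576) = Φ(-0.376) + Φ(-4.776) = 0.3534 + 0.0000 = 0.3534.
Type II error: β = 1 − power = 1 − 0.3534 = 0.6466.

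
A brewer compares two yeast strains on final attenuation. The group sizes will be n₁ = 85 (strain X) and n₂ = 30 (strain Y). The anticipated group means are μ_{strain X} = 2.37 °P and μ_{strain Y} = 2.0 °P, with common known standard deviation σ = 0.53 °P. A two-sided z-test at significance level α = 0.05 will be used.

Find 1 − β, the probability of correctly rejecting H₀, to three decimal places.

Standardized effect: d = |μ_{strain X} − μ_{strain Y}| / σ = |2.37 − 2.0| / 0.53 = 0.6981
Noncentrality parameter: δ = d / √(1/n₁ + 1/n₂) = 0.6981 / √(1/85 + 1/30) = 3.2874
Two-sided α = 0.05 → critical value z_{0.025} = 1.960.
Power = Φ(δ − 1.960) + Φ(−δ − 1.960) = Φ(1.327) + Φ(-5.247) = 0.9078 + 0.0000 = 0.9078.

Power ≈ 0.908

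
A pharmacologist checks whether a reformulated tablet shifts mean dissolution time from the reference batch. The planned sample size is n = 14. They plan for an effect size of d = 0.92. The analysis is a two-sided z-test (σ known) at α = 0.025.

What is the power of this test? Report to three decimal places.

Noncentrality parameter: δ = d·√n = 0.92 × √14 = 3.4423
Two-sided α = 0.025 → critical value z_{0.0125} = 2.241.
Power = Φ(δ − 2.241) + Φ(−δ − 2.241) = Φ(1.201) + Φ(-5.684) = 0.8851 + 0.0000 = 0.8851.

Power ≈ 0.885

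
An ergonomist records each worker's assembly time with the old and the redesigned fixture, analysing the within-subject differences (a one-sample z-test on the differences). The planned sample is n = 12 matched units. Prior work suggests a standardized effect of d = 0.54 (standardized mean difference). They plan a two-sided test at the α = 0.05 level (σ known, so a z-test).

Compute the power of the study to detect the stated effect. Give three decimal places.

Power ≈ 0.464

Noncentrality parameter: δ = d·√n = 0.54 × √12 = 1.8706
Critical value for a two-sided test at α = 0.05: z_{α/2} = 1.960.
Power = Φ(δ − 1.960) + Φ(−δ − 1.960) = Φ(-0.089) + Φ(-3.831) = 0.4644 + 0.0001 = 0.4645.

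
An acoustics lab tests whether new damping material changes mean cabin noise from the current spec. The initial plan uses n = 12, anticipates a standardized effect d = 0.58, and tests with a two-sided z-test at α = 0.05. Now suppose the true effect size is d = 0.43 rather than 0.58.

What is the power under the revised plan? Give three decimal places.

With d = 0.43: δ = d·√n = 0.43 × √12 = 1.4896. Critical value z_{0.025} = 1.960.
Revised power = Φ(δ − 1.960) + Φ(−δ − 1.960) = Φ(-0.470) + Φ(-3.450) = 0.3190 + 0.0003 = 0.3193.

Power ≈ 0.319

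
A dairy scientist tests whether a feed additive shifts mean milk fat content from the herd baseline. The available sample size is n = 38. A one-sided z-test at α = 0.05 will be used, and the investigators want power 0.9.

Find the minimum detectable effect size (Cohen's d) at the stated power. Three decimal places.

d ≈ 0.475

Required noncentrality: δ = z_{0.05} + z_{0.10} = 1.645 + 1.282 = 2.926.
δ = d·√n ⇒ d = δ/√n = 2.926/√38 = 0.4747.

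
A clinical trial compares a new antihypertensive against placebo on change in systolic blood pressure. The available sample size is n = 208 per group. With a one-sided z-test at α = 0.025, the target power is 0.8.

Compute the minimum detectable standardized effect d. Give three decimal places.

d ≈ 0.275

Required noncentrality: δ = z_{0.025} + z_{0.20} = 1.960 + 0.842 = 2.802.
δ = d·√(n/2) ⇒ d = δ/√(n/2) = 2.802/√(208/2) = 0.2747.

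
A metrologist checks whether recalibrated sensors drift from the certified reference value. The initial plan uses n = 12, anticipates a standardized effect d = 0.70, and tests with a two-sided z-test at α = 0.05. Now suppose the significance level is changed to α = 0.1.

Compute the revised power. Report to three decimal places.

Power ≈ 0.782

δ = d·√n = 0.70 × √12 = 2.4249 (unchanged). New critical value: z_{0.05} = 1.645.
Revised power = Φ(δ − 1.645) + Φ(−δ − 1.645) = Φ(0.780) + Φ(-4.070) = 0.7823 + 0.0000 = 0.7823.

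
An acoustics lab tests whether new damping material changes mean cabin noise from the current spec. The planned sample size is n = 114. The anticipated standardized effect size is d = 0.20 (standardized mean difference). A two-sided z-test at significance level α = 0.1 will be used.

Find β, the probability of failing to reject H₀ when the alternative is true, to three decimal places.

Noncentrality parameter: δ = d·√n = 0.20 × √114 = 2.1354
Two-sided α = 0.1 → critical value z_{0.05} = 1.645.
Power = Φ(δ − 1.645) + Φ(−δ − 1.645) = Φ(0.491) + Φ(-3.780) = 0.6881 + 0.0001 = 0.6882.
Type II error: β = 1 − power = 1 − 0.6882 = 0.3118.

β ≈ 0.312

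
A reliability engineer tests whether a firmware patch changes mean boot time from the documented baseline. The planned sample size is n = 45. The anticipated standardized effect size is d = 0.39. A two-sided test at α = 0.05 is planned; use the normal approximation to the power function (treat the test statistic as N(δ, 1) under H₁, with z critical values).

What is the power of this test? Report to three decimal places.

Noncentrality parameter: λ = d·√n = 0.39 × √45 = 2.6162
Critical value for a two-sided test at α = 0.05: z_{α/2} = 1.960.
Power = Φ(λ − 1.960) + Φ(−λ − 1.960) = Φ(0.656) + Φ(-4.576) = 0.7442 + 0.0000 = 0.7442.

Power ≈ 0.744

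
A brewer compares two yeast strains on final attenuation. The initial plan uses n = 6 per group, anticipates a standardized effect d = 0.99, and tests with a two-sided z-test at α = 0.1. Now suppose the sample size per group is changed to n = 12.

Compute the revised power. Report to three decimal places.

With n = 12 per group: δ = d·√(n/2) = 0.99 × √(12/2) = 2.4250. Critical value z_{0.05} = 1.645.
Revised power = Φ(δ − 1.645) + Φ(−δ − 1.645) = Φ(0.780) + Φ(-4.070) = 0.7823 + 0.0000 = 0.7824.

Power ≈ 0.782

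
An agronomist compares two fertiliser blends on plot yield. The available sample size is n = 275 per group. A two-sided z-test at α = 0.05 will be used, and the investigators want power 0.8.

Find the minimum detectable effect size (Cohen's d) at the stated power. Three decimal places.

d ≈ 0.239

Need Φ(δ − 1.960) = 0.8, so δ = 1.960 + 0.842 = 2.802.
(The second rejection-region term Φ(−δ − z_{α/2}) is negligible and dropped.)
δ = d·√(n/2) ⇒ d = δ/√(n/2) = 2.802/√(275/2) = 0.2389.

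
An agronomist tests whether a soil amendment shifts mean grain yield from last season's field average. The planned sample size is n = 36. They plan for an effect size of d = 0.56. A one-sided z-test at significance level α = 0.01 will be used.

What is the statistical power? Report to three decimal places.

Power ≈ 0.849

Noncentrality parameter: δ = d·√n = 0.56 × √36 = 3.3600
One-sided α = 0.01 → critical value z_{0.01} = 2.326.
Power = P(Z > 2.326 − δ) = Φ(1.034) = 0.8494.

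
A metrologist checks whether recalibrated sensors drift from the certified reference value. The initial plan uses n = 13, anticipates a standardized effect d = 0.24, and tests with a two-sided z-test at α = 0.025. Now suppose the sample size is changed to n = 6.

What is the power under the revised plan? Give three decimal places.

Power ≈ 0.051

With n = 6: δ = d·√n = 0.24 × √6 = 0.5879. Critical value z_{0.0125} = 2.241.
Revised power = Φ(δ − 2.241) + Φ(−δ − 2.241) = Φ(-1.654) + Φ(-2.829) = 0.0491 + 0.0023 = 0.0514.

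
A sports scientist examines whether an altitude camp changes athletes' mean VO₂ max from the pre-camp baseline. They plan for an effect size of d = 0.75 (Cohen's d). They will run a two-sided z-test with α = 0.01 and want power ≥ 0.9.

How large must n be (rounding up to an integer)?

For power 0.9 need Φ(δ − z_{0.005}) = 0.9, so δ = z_{0.005} + z_{0.10} = 2.576 + 1.282 = 3.857.
(Ignoring the negligible lower-tail rejection probability gives the usual closed-form inversion.)
δ = d·√n ⇒ n = (δ/d)² = (3.857 / 0.75)² = 26.45.
Rounding up, n = 27.

n = 27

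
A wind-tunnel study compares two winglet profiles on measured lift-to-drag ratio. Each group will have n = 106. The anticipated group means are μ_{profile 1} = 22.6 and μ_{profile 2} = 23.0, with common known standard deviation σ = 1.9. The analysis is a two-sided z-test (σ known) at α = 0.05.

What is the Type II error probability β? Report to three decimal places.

β ≈ 0.665

Standardized effect: d = |μ_{profile 1} − μ_{profile 2}| / σ = |22.6 − 23.0| / 1.9 = 0.2105
Noncentrality parameter: δ = d·√(n/2) = 0.2105 × √(106/2) = 1.5327
Critical value for a two-sided test at α = 0.05: z_{α/2} = 1.960.
Power = Φ(δ − 1.960) + Φ(−δ − 1.960) = Φ(-0.427) + Φ(-3.493) = 0.3346 + 0.0002 = 0.3348.
Type II error: β = 1 − power = 1 − 0.3348 = 0.6652.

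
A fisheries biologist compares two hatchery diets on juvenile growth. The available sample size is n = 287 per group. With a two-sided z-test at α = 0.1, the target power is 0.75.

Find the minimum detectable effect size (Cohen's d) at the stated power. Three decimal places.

Need Φ(δ − 1.645) = 0.75, so δ = 1.645 + 0.674 = 2.319.
(Lower-tail contribution to power is negligible for δ > 0.)
δ = d·√(n/2) ⇒ d = δ/√(n/2) = 2.319/√(287/2) = 0.1936.

d ≈ 0.194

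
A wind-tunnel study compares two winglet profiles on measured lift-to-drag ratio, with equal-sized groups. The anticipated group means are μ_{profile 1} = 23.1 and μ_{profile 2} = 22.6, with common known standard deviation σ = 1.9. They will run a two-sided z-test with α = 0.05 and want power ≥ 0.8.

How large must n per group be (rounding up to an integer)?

n = 227 per group

Standardized effect: d = |μ_{profile 1} − μ_{profile 2}| / σ = |23.1 − 22.6| / 1.9 = 0.2632
Set Φ(δ − 1.960) = 0.8; then δ − 1.960 = Φ⁻¹(0.8) = 0.842, giving δ = 2.802.
(Ignoring the negligible lower-tail rejection probability gives the usual closed-form inversion.)
δ = d·√(n/2) ⇒ n = 2(δ/d)² = 2 × (2.802 / 0.2632)² = 226.68.
Rounding up, n = 227 per group.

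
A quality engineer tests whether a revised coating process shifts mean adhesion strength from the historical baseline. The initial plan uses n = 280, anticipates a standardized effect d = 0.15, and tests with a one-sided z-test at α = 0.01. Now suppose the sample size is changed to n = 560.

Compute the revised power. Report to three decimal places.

Power ≈ 0.889

With n = 560: δ = d·√n = 0.15 × √560 = 3.5496. Critical value z_{0.01} = 2.326.
Revised power = Φ(δ − 2.326) = Φ(1.223) = 0.8894.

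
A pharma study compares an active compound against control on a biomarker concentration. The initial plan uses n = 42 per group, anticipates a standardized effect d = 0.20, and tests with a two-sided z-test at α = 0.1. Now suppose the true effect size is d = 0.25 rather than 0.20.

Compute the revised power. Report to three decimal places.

With d = 0.25: δ = d·√(n/2) = 0.25 × √(42/2) = 1.1456. Critical value z_{0.05} = 1.645.
Revised power = Φ(δ − 1.645) + Φ(−δ − 1.645) = Φ(-0.499) + Φ(-2.790) = 0.3088 + 0.0026 = 0.3114.

Power ≈ 0.311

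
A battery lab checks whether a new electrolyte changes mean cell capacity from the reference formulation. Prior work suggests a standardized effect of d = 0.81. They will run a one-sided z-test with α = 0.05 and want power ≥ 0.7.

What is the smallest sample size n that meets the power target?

n = 8

For power 0.7 need Φ(δ − z_{0.05}) = 0.7, so δ = z_{0.05} + z_{0.30} = 1.645 + 0.524 = 2.169.
δ = d·√n ⇒ n = (δ/d)² = (2.169 / 0.81)² = 7.17.
Rounding up, n = 8.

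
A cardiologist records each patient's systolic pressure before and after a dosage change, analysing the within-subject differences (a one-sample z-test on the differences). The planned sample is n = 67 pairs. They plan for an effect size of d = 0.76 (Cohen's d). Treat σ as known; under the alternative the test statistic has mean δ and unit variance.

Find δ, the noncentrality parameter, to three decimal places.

δ ≈ 6.221

The noncentrality parameter scales effect size by the design's sample-size factor: δ = d·√n = 0.76 × √67 = 6.2209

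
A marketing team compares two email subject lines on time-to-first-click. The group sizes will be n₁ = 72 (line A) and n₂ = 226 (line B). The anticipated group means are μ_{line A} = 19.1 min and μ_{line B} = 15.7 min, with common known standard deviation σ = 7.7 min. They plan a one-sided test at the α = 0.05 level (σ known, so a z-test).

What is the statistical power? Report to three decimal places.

Power ≈ 0.947

Standardized effect: d = |μ_{line A} − μ_{line B}| / σ = |19.1 − 15.7| / 7.7 = 0.4416
Noncentrality parameter: λ = d / √(1/n₁ + 1/n₂) = 0.4416 / √(1/72 + 1/226) = 3.2629
One-sided α = 0.05 → critical value z_{0.05} = 1.645.
Power = P(Z > 1.645 − λ) = Φ(1.618) = 0.9472.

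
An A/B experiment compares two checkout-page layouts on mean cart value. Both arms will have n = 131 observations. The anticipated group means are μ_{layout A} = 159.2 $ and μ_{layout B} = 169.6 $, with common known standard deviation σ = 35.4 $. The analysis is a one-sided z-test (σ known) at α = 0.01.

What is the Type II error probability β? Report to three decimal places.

Standardized effect: d = |μ_{layout A} − μ_{layout B}| / σ = |159.2 − 169.6| / 35.4 = 0.2938
Noncentrality parameter: δ = d·√(n/2) = 0.2938 × √(131/2) = 2.3777
Critical value for a one-sided test at α = 0.01: z_α = 2.326.
Power = P(Z > 2.326 − δ) = Φ(0.051) = 0.5205.
Type II error: β = 1 − power = 1 − 0.5205 = 0.4795.

β ≈ 0.480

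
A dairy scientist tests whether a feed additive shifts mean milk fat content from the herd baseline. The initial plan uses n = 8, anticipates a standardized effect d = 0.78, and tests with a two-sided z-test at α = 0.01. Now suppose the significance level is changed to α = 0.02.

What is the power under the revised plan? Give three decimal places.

δ = d·√n = 0.78 × √8 = 2.2062 (unchanged). New critical value: z_{0.01} = 2.326.
Revised power = Φ(δ − 2.326) + Φ(−δ − 2.326) = Φ(-0.120) + Φ(-4.533) = 0.4522 + 0.0000 = 0.4522.

Power ≈ 0.452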